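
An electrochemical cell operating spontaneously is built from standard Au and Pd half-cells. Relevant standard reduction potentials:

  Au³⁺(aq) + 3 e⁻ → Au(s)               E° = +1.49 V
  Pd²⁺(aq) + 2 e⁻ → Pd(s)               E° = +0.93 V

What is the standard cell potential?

+0.56 V

Of the two couples in this cell, the one with the more positive reduction potential is reduced at the cathode: here that is Au³⁺/Au (+1.49 V); Pd²⁺/Pd (+0.93 V) is the anode.
E°cell = E°(cathode) − E°(anode) = +1.49 − (+0.93) = +0.56 V.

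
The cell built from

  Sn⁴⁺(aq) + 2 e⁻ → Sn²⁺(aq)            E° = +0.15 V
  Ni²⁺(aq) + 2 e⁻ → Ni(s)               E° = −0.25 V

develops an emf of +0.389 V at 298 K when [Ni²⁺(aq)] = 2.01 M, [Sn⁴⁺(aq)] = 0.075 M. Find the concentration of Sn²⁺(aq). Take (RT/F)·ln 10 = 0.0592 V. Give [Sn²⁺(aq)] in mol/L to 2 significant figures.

0.088 M

With Sn⁴⁺/Sn²⁺ at the cathode and Ni²⁺/Ni at the anode, E°cell = +0.15 − (−0.25) = +0.40 V (n = 2).
Rearranging E = E° − (0.0592/n)·log Q gives log Q = 2(+0.40 − (+0.389))/0.0592 = 0.372.
The balanced reaction is Sn⁴⁺(aq) + Ni(s) → Sn²⁺(aq) + Ni²⁺(aq), so Q = ([Sn²⁺(aq)]·[Ni²⁺(aq)]) / [Sn⁴⁺(aq)].
Substituting the known concentrations and solving, log [Sn²⁺(aq)] = −1.056 and [Sn²⁺(aq)] = 0.088 M.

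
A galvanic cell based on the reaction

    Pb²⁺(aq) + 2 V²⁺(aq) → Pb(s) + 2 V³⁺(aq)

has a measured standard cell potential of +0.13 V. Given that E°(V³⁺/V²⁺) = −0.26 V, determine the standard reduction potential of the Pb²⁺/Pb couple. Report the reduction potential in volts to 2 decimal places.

−0.13 V

In the reaction as written the Pb²⁺/Pb couple is reduced (cathode) and V³⁺/V²⁺ is oxidized (anode), so E°cell = E°(Pb²⁺/Pb) − E°(V³⁺/V²⁺).
E°(Pb²⁺/Pb) = E°cell + E°(anode) = +0.13 + (−0.26) = −0.13 V.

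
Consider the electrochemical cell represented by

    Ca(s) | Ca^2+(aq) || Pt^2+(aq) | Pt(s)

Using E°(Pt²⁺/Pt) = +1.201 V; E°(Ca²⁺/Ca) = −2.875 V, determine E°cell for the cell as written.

By convention the left-hand electrode in cell notation is the anode (oxidation) and the right-hand electrode is the cathode (reduction).
E°cell = E°(right) − E°(left) = +1.201 − (−2.875) = +4.076 V.

+4.076 V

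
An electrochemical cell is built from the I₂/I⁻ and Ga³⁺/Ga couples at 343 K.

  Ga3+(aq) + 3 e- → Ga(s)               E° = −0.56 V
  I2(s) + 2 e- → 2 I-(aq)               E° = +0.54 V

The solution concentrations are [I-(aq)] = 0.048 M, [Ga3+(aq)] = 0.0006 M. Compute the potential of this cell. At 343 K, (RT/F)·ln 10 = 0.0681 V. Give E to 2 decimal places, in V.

+1.26 V

I₂/I⁻ is reduced (cathode, E° = +0.54 V) and Ga³⁺/Ga is oxidized (anode).
E°cell = +0.54 − (−0.56) = +1.10 V, with n = 6 electrons transferred.
For the overall reaction 3 I2(s) + 2 Ga(s) → 6 I-(aq) + 2 Ga3+(aq), Q = [I-(aq)]^6·[Ga3+(aq)]^2 = 4.4×10^−15, giving log Q = −14.356.
E = E° − (0.0681/n)·log Q = +1.10 − (0.0681/6)(−14.356) = +1.26 V.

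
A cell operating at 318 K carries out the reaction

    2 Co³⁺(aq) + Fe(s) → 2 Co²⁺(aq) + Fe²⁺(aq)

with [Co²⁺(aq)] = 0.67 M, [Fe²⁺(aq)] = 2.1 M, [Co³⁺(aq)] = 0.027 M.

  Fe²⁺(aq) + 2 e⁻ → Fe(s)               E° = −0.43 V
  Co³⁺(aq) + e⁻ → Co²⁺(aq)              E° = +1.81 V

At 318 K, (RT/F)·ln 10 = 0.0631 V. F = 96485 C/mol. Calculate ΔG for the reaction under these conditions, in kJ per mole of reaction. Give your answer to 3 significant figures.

The standard cell potential is +1.81 − (−0.43) = +2.24 V, with n = 2 electrons in the balanced equation.
Here Q = ([Co²⁺(aq)]^2·[Fe²⁺(aq)]) / [Co³⁺(aq)]^2 = 1.29×10^3 (log Q = 3.112), giving E = +2.24 − (0.0631/2)·(3.112) = +2.1418 V.
Finally ΔG = −nFE = −(2)(96485 C/mol)(+2.1418 V) = −413 kJ/mol.

−413 kJ/mol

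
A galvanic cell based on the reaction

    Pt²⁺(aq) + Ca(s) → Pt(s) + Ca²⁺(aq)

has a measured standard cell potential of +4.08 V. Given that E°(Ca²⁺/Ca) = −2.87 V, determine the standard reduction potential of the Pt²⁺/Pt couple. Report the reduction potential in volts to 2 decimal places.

In the reaction as written the Pt²⁺/Pt couple is reduced (cathode) and Ca²⁺/Ca is oxidized (anode), so E°cell = E°(Pt²⁺/Pt) − E°(Ca²⁺/Ca).
E°(Pt²⁺/Pt) = E°cell + E°(anode) = +4.08 + (−2.87) = +1.21 V.

+1.21 V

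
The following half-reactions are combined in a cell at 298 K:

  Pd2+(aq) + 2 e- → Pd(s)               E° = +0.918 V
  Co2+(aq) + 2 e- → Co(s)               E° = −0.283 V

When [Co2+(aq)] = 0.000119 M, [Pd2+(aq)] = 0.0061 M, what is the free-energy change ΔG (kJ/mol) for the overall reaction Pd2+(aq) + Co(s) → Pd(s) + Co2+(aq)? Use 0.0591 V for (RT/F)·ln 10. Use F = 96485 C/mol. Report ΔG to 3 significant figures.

The standard cell potential is +0.918 − (−0.283) = +1.201 V, with n = 2 electrons in the balanced equation.
Q = [Co2+(aq)] / [Pd2+(aq)] = 0.0195, so log Q = −1.710 and E = +1.201 − (0.0591/2)(−1.710) = +1.2515 V.
Then ΔG = −nFE = −2 × 96485 × +1.2515 J/mol = −242 kJ/mol.

−242 kJ/mol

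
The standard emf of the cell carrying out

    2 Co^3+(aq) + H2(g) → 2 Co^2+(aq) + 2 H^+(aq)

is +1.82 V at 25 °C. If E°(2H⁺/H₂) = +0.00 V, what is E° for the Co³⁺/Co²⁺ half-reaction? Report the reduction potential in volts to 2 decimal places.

+1.82 V

In the reaction as written the Co³⁺/Co²⁺ couple is reduced (cathode) and 2H⁺/H₂ is oxidized (anode), so E°cell = E°(Co³⁺/Co²⁺) − E°(2H⁺/H₂).
E°(Co³⁺/Co²⁺) = E°cell + E°(anode) = +1.82 + (+0.00) = +1.82 V.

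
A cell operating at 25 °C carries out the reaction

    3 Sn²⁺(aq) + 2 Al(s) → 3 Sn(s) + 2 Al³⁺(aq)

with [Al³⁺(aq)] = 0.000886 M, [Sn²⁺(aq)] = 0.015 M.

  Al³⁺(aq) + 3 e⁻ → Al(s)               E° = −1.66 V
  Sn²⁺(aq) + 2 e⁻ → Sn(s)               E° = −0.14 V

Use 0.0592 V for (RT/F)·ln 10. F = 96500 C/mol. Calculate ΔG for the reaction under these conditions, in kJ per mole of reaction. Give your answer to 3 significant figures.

With Sn²⁺/Sn reduced at the cathode, E°cell = −0.14 − (−1.66) = +1.52 V and n = 6.
Here Q = [Al³⁺(aq)]^2 / [Sn²⁺(aq)]^3 = 0.233 (log Q = −0.633), giving E = +1.52 − (0.0592/6)·(−0.633) = +1.5262 V.
ΔG = −nFE = −(6)(96500)(+1.5262) J/mol = −884 kJ/mol.

−884 kJ/mol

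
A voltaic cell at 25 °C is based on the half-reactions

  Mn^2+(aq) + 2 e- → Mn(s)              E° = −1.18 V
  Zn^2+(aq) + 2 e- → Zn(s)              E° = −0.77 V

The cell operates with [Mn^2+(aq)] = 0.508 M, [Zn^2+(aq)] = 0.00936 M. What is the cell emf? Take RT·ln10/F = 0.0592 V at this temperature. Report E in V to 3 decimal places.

The Zn²⁺/Zn couple has the more positive E°, so it is the cathode; Mn²⁺/Mn is the anode.
E°cell = E°cat − E°an = −0.77 − (−1.18) = +0.41 V; n = 2.
The balanced reaction is Zn^2+(aq) + Mn(s) → Zn(s) + Mn^2+(aq), so Q = [Mn^2+(aq)] / [Zn^2+(aq)] = 54.3 and log Q = 1.735.
By the Nernst equation, E = +0.41 − (0.0592/2)·(1.735) = +0.359 V.

+0.359 V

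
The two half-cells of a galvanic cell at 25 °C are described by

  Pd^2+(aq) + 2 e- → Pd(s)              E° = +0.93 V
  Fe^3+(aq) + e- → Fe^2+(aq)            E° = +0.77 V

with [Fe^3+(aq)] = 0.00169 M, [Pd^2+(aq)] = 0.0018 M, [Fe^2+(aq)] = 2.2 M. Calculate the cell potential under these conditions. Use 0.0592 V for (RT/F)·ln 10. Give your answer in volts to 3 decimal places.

+0.263 V

Since E°(Pd²⁺/Pd) > E°(Fe³⁺/Fe²⁺), Pd²⁺/Pd serves as the cathode.
E°cell = +0.93 − (+0.77) = +0.16 V, with n = 2 electrons transferred.
Balancing gives Pd^2+(aq) + 2 Fe^2+(aq) → Pd(s) + 2 Fe^3+(aq); hence Q = [Fe^3+(aq)]^2 / ([Pd^2+(aq)]·[Fe^2+(aq)]^2) = 0.000328 (log Q = −3.484).
By the Nernst equation, E = +0.16 − (0.0592/2)·(−3.484) = +0.263 V.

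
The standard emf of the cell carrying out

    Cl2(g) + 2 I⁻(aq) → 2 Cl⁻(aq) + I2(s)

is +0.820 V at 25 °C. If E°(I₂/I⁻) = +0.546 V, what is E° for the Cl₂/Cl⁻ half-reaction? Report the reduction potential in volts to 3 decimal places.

In the reaction as written the Cl₂/Cl⁻ couple is reduced (cathode) and I₂/I⁻ is oxidized (anode), so E°cell = E°(Cl₂/Cl⁻) − E°(I₂/I⁻).
E°(Cl₂/Cl⁻) = E°cell + E°(anode) = +0.820 + (+0.546) = +1.366 V.

+1.366 V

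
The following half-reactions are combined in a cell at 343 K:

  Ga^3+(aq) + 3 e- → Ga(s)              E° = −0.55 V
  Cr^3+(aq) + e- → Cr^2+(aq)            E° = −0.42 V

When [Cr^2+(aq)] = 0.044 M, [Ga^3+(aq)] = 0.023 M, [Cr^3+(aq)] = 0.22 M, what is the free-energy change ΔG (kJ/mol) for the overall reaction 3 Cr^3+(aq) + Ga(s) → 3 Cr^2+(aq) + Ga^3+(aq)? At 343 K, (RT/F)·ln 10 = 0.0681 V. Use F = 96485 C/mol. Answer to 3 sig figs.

−62.2 kJ/mol

The standard cell potential is −0.42 − (−0.55) = +0.13 V, with n = 3 electrons in the balanced equation.
Here Q = ([Cr^2+(aq)]^3·[Ga^3+(aq)]) / [Cr^3+(aq)]^3 = 0.000184 (log Q = −3.735), giving E = +0.13 − (0.0681/3)·(−3.735) = +0.2148 V.
ΔG = −nFE = −(3)(96485)(+0.2148) J/mol = −62.2 kJ/mol.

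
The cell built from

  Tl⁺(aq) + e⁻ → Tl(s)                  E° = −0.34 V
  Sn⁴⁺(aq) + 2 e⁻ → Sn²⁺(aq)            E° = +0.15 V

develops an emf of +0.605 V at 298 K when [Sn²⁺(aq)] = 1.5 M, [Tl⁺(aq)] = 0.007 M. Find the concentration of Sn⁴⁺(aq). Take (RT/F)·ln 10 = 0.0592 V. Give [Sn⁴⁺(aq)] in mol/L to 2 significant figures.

0.56 M

Sn⁴⁺/Sn²⁺ is the cathode (higher E°); E°cell = +0.15 − (−0.34) = +0.49 V with n = 2.
Rearranging E = E° − (0.0592/n)·log Q gives log Q = 2(+0.49 − (+0.605))/0.0592 = −3.885.
Balancing electrons gives Sn⁴⁺(aq) + 2 Tl(s) → Sn²⁺(aq) + 2 Tl⁺(aq); thus Q = ([Sn²⁺(aq)]·[Tl⁺(aq)]^2) / [Sn⁴⁺(aq)].
Isolating [Sn⁴⁺(aq)] in Q = 10^{−3.885} yields log [Sn⁴⁺(aq)] = −0.249, i.e. 0.56 M.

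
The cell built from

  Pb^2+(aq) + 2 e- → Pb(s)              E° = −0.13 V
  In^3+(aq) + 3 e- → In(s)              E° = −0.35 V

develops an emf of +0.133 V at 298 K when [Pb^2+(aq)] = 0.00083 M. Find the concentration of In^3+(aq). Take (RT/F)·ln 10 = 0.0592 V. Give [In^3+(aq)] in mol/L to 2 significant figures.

With Pb²⁺/Pb at the cathode and In³⁺/In at the anode, E°cell = −0.13 − (−0.35) = +0.22 V (n = 6).
Since E = E° − (0.0592/n)·log Q, log Q = n(E° − E)/0.0592 = 8.818.
The balanced reaction is 3 Pb^2+(aq) + 2 In(s) → 3 Pb(s) + 2 In^3+(aq), so Q = [In^3+(aq)]^2 / [Pb^2+(aq)]^3.
Substituting the known concentrations and solving, log [In^3+(aq)] = −0.212 and [In^3+(aq)] = 0.61 M.

0.61 M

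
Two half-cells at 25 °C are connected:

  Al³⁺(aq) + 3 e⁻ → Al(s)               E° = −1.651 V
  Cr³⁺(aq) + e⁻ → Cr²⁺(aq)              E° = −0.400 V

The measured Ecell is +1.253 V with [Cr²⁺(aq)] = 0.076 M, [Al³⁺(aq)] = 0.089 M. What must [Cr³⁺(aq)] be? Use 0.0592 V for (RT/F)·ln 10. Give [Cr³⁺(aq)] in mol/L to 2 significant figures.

The Cr³⁺/Cr²⁺ couple has the larger reduction potential, so it is the cathode: E°cell = −0.400 − (−1.651) = +1.251 V and n = 3.
From the Nernst equation, log Q = n(E° − E)/0.0592 = 3·(+1.251 − (+1.253))/0.0592 = −0.101.
The balanced reaction is 3 Cr³⁺(aq) + Al(s) → 3 Cr²⁺(aq) + Al³⁺(aq), so Q = ([Cr²⁺(aq)]^3·[Al³⁺(aq)]) / [Cr³⁺(aq)]^3.
Substituting the known concentrations and solving, log [Cr³⁺(aq)] = −1.436 and [Cr³⁺(aq)] = 0.037 M.

0.037 M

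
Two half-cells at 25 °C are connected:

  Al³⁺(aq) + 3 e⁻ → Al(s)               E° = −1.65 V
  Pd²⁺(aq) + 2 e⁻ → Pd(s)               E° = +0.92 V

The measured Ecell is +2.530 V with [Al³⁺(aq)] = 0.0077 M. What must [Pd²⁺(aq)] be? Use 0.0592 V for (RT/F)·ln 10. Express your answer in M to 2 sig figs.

The Pd²⁺/Pd couple has the larger reduction potential, so it is the cathode: E°cell = +0.92 − (−1.65) = +2.57 V and n = 6.
Rearranging E = E° − (0.0592/n)·log Q gives log Q = 6(+2.57 − (+2.530))/0.0592 = 4.054.
The balanced reaction is 3 Pd²⁺(aq) + 2 Al(s) → 3 Pd(s) + 2 Al³⁺(aq), so Q = [Al³⁺(aq)]^2 / [Pd²⁺(aq)]^3.
Solving for the unknown gives log [Pd²⁺(aq)] = −2.760, so [Pd²⁺(aq)] ≈ 0.0017 M.

0.0017 M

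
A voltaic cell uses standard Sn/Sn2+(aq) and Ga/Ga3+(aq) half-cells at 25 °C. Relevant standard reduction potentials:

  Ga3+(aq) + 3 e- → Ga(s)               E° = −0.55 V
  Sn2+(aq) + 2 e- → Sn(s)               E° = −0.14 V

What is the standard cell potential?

+0.41 V

Of the two couples in this cell, the one with the more positive reduction potential is reduced at the cathode: here that is Sn²⁺/Sn (−0.14 V); Ga³⁺/Ga (−0.55 V) is the anode.
E°cell = E°(cathode) − E°(anode) = −0.14 − (−0.55) = +0.41 V.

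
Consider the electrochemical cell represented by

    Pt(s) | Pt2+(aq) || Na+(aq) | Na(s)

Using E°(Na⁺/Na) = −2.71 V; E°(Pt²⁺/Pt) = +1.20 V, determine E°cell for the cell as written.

By convention the left-hand electrode in cell notation is the anode (oxidation) and the right-hand electrode is the cathode (reduction).
E°cell = E°(right) − E°(left) = −2.71 − (+1.20) = −3.91 V.
The negative sign shows that, as written, the cell would require an external voltage to drive the reaction.

−3.91 V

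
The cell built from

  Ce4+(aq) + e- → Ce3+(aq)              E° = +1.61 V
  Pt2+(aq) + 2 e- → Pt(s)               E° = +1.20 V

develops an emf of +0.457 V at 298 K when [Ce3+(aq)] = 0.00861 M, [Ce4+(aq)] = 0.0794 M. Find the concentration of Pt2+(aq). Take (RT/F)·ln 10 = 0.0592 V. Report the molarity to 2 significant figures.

The Ce⁴⁺/Ce³⁺ couple has the larger reduction potential, so it is the cathode: E°cell = +1.61 − (+1.20) = +0.41 V and n = 2.
Rearranging E = E° − (0.0592/n)·log Q gives log Q = 2(+0.41 − (+0.457))/0.0592 = −1.588.
Balancing electrons gives 2 Ce4+(aq) + Pt(s) → 2 Ce3+(aq) + Pt2+(aq); thus Q = ([Ce3+(aq)]^2·[Pt2+(aq)]) / [Ce4+(aq)]^2.
Isolating [Pt2+(aq)] in Q = 10^{−1.588} yields log [Pt2+(aq)] = 0.342, i.e. 2.2 M.

2.2 M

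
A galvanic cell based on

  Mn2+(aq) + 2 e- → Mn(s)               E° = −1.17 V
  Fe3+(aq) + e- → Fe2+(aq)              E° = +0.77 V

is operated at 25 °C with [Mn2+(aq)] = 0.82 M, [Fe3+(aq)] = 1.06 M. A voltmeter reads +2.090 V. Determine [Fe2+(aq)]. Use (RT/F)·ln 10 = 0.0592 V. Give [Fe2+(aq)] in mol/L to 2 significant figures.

0.0034 M

The Fe³⁺/Fe²⁺ couple has the larger reduction potential, so it is the cathode: E°cell = +0.77 − (−1.17) = +1.94 V and n = 2.
Since E = E° − (0.0592/n)·log Q, log Q = n(E° − E)/0.0592 = −5.068.
The balanced reaction is 2 Fe3+(aq) + Mn(s) → 2 Fe2+(aq) + Mn2+(aq), so Q = ([Fe2+(aq)]^2·[Mn2+(aq)]) / [Fe3+(aq)]^2.
Substituting the known concentrations and solving, log [Fe2+(aq)] = −2.466 and [Fe2+(aq)] = 0.0034 M.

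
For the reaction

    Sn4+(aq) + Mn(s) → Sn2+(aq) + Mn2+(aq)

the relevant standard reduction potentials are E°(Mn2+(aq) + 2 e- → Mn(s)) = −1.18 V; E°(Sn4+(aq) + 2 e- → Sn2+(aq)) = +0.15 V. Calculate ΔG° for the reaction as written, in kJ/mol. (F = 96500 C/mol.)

−257 kJ/mol

In the reaction as written Sn4+(aq) is reduced, so the Sn⁴⁺/Sn²⁺ couple is the cathode and Mn²⁺/Mn is the anode.
E°cell = +0.15 − (−1.18) = +1.33 V; balancing electrons gives n = 2.
ΔG° = −nFE°cell = −(2)(96500)(+1.33) J/mol = −257 kJ/mol.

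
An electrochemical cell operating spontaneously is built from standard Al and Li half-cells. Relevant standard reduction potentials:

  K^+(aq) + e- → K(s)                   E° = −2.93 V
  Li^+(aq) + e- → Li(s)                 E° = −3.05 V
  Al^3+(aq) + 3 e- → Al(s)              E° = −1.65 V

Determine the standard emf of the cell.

The Al³⁺/Al couple has the higher E°, so Al ion is reduced (cathode) and Li is oxidized (anode).
E°cell = E°(cathode) − E°(anode) = −1.65 − (−3.05) = +1.40 V.

+1.40 V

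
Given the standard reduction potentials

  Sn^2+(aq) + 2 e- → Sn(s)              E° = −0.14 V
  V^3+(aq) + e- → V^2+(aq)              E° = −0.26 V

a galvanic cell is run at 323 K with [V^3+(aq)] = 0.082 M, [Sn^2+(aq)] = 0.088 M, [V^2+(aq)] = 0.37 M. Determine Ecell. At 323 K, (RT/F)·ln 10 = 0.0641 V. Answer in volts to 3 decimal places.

Since E°(Sn²⁺/Sn) > E°(V³⁺/V²⁺), Sn²⁺/Sn serves as the cathode.
E°cell = E°cat − E°an = −0.14 − (−0.26) = +0.12 V; n = 2.
Balancing gives Sn^2+(aq) + 2 V^2+(aq) → Sn(s) + 2 V^3+(aq); hence Q = [V^3+(aq)]^2 / ([Sn^2+(aq)]·[V^2+(aq)]^2) = 0.558 (log Q = −0.253).
Applying E = E° − (RT ln10/nF)·log Q gives +0.12 − (0.0641/2)(−0.253) = +0.128 V.

+0.128 V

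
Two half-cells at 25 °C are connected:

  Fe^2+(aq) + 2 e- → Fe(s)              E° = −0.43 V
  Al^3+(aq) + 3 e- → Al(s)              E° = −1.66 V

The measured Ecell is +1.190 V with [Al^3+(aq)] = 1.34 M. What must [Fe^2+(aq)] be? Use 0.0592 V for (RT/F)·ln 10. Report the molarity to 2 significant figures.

0.054 M

The Fe²⁺/Fe couple has the larger reduction potential, so it is the cathode: E°cell = −0.43 − (−1.66) = +1.23 V and n = 6.
Rearranging E = E° − (0.0592/n)·log Q gives log Q = 6(+1.23 − (+1.190))/0.0592 = 4.054.
The balanced reaction is 3 Fe^2+(aq) + 2 Al(s) → 3 Fe(s) + 2 Al^3+(aq), so Q = [Al^3+(aq)]^2 / [Fe^2+(aq)]^3.
Substituting the known concentrations and solving, log [Fe^2+(aq)] = −1.267 and [Fe^2+(aq)] = 0.054 M.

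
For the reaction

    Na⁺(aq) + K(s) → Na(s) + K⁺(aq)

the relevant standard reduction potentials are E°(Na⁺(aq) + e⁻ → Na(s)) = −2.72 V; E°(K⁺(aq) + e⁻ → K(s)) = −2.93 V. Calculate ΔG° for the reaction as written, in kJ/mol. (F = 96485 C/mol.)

In the reaction as written Na⁺(aq) is reduced, so the Na⁺/Na couple is the cathode and K⁺/K is the anode.
E°cell = −2.72 − (−2.93) = +0.21 V; balancing electrons gives n = 1.
ΔG° = −nFE°cell = −(1)(96485)(+0.21) J/mol = −20.3 kJ/mol.

−20.3 kJ/mol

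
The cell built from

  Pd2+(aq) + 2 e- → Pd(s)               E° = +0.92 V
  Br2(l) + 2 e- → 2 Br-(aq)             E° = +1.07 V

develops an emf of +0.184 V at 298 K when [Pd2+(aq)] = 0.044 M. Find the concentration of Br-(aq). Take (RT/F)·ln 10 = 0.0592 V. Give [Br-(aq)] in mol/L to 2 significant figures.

1.3 M

Br₂/Br⁻ is the cathode (higher E°); E°cell = +1.07 − (+0.92) = +0.15 V with n = 2.
Since E = E° − (0.0592/n)·log Q, log Q = n(E° − E)/0.0592 = −1.149.
For Br2(l) + Pd(s) → 2 Br-(aq) + Pd2+(aq), the reaction quotient is Q = [Br-(aq)]^2·[Pd2+(aq)].
Isolating [Br-(aq)] in Q = 10^{−1.149} yields log [Br-(aq)] = 0.104, i.e. 1.3 M.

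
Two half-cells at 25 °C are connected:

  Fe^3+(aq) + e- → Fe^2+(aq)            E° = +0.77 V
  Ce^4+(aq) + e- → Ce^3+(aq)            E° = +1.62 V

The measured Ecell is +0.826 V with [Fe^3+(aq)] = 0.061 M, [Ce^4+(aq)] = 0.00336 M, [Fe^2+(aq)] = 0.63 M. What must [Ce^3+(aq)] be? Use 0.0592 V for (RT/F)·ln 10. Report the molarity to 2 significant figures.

The Ce⁴⁺/Ce³⁺ couple has the larger reduction potential, so it is the cathode: E°cell = +1.62 − (+0.77) = +0.85 V and n = 1.
Rearranging E = E° − (0.0592/n)·log Q gives log Q = 1(+0.85 − (+0.826))/0.0592 = 0.405.
The balanced reaction is Ce^4+(aq) + Fe^2+(aq) → Ce^3+(aq) + Fe^3+(aq), so Q = ([Ce^3+(aq)]·[Fe^3+(aq)]) / ([Ce^4+(aq)]·[Fe^2+(aq)]).
Substituting the known concentrations and solving, log [Ce^3+(aq)] = −1.055 and [Ce^3+(aq)] = 0.088 M.

0.088 M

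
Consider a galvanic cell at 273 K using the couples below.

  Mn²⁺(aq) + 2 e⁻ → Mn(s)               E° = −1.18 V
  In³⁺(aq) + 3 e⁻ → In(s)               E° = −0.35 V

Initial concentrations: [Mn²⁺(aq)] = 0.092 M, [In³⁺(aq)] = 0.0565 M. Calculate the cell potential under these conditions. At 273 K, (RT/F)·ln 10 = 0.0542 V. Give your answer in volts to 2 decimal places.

+0.84 V

Since E°(In³⁺/In) > E°(Mn²⁺/Mn), In³⁺/In serves as the cathode.
The standard potential is −0.35 − (−1.18) = +0.83 V and the balanced reaction transfers n = 6 electrons.
For the overall reaction 2 In³⁺(aq) + 3 Mn(s) → 2 In(s) + 3 Mn²⁺(aq), Q = [Mn²⁺(aq)]^3 / [In³⁺(aq)]^2 = 0.244, giving log Q = −0.613.
Applying E = E° − (RT ln10/nF)·log Q gives +0.83 − (0.0542/6)(−0.613) = +0.84 V.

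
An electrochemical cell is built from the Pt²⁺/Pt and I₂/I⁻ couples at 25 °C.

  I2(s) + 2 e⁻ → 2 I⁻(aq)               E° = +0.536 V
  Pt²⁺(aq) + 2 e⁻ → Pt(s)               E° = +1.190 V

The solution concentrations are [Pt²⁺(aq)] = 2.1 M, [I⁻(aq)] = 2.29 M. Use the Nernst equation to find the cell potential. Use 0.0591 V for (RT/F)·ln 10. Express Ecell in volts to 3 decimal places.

Since E°(Pt²⁺/Pt) > E°(I₂/I⁻), Pt²⁺/Pt serves as the cathode.
The standard potential is +1.190 − (+0.536) = +0.654 V and the balanced reaction transfers n = 2 electrons.
The balanced reaction is Pt²⁺(aq) + 2 I⁻(aq) → Pt(s) + I2(s), so Q = 1 / ([Pt²⁺(aq)]·[I⁻(aq)]^2) = 0.0908 and log Q = −1.042.
By the Nernst equation, E = +0.654 − (0.0591/2)·(−1.042) = +0.685 V.

+0.685 V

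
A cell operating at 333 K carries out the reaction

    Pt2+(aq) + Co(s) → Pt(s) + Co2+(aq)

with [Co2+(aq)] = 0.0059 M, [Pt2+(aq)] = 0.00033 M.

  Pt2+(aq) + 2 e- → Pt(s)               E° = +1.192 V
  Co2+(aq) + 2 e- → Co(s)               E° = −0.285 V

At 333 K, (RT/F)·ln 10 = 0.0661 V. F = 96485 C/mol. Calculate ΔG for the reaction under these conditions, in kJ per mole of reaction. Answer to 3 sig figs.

−277 kJ/mol

With Pt²⁺/Pt reduced at the cathode, E°cell = +1.192 − (−0.285) = +1.477 V and n = 2.
Q = [Co2+(aq)] / [Pt2+(aq)] = 17.9, so log Q = 1.252 and E = +1.477 − (0.0661/2)(1.252) = +1.4356 V.
Finally ΔG = −nFE = −(2)(96485 C/mol)(+1.4356 V) = −277 kJ/mol.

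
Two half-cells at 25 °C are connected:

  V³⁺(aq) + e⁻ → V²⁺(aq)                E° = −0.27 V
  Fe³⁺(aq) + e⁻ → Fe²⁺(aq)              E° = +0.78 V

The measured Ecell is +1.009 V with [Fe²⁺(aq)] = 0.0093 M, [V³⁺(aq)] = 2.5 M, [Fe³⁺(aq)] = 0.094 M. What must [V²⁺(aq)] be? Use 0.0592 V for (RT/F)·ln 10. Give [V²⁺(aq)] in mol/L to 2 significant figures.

The Fe³⁺/Fe²⁺ couple has the larger reduction potential, so it is the cathode: E°cell = +0.78 − (−0.27) = +1.05 V and n = 1.
From the Nernst equation, log Q = n(E° − E)/0.0592 = 1·(+1.05 − (+1.009))/0.0592 = 0.693.
For Fe³⁺(aq) + V²⁺(aq) → Fe²⁺(aq) + V³⁺(aq), the reaction quotient is Q = ([Fe²⁺(aq)]·[V³⁺(aq)]) / ([Fe³⁺(aq)]·[V²⁺(aq)]).
Solving for the unknown gives log [V²⁺(aq)] = −1.300, so [V²⁺(aq)] ≈ 0.050 M.

0.050 M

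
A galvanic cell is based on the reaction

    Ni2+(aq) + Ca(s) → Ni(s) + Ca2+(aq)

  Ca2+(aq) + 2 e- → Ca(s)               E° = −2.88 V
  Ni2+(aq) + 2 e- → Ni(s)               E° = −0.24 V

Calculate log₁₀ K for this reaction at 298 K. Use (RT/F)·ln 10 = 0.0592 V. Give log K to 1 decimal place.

log K = 89.2

The Ni²⁺/Ni couple is reduced (cathode); E°cell = −0.24 − (−2.88) = +2.64 V with n = 2.
At equilibrium E = 0, so log K = nE°cell / 0.0592 = (2)(+2.64) / 0.0592 = 89.2.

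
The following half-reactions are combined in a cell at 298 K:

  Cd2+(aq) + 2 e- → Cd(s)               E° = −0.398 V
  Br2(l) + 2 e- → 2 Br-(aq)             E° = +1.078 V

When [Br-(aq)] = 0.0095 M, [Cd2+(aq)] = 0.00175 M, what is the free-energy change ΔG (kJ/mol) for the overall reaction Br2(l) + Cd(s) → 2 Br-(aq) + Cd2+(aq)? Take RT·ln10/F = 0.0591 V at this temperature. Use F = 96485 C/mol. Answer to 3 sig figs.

The standard cell potential is +1.078 − (−0.398) = +1.476 V, with n = 2 electrons in the balanced equation.
Here Q = [Br-(aq)]^2·[Cd2+(aq)] = 1.58×10^−7 (log Q = −6.802), giving E = +1.476 − (0.0591/2)·(−6.802) = +1.6770 V.
ΔG = −nFE = −(2)(96485)(+1.6770) J/mol = −324 kJ/mol.

−324 kJ/mol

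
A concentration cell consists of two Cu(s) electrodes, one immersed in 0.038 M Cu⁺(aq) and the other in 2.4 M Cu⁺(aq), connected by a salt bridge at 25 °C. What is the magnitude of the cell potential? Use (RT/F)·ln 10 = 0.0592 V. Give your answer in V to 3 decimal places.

For a concentration cell E°cell = 0, since both electrodes use the same couple.
The compartment with the higher Cu⁺(aq) concentration (2.4 M) acts as the cathode; ions are reduced there and produced at the dilute (0.038 M) anode.
With n = 1, Ecell = −(0.0592/1)·log([dilute]/[conc]) = −(0.0592/1)·log(0.038/2.4) = +0.107 V.

0.107 V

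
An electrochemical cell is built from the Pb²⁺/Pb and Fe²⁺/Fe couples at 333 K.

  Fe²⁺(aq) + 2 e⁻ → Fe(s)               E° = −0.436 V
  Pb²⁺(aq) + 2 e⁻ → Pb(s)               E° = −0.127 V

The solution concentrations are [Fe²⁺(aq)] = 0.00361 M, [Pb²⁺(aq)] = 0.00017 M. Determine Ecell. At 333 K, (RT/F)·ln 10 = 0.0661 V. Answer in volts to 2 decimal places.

+0.27 V

Since E°(Pb²⁺/Pb) > E°(Fe²⁺/Fe), Pb²⁺/Pb serves as the cathode.
The standard potential is −0.127 − (−0.436) = +0.309 V and the balanced reaction transfers n = 2 electrons.
For the overall reaction Pb²⁺(aq) + Fe(s) → Pb(s) + Fe²⁺(aq), Q = [Fe²⁺(aq)] / [Pb²⁺(aq)] = 21.2, giving log Q = 1.327.
Applying E = E° − (RT ln10/nF)·log Q gives +0.309 − (0.0661/2)(1.327) = +0.27 V.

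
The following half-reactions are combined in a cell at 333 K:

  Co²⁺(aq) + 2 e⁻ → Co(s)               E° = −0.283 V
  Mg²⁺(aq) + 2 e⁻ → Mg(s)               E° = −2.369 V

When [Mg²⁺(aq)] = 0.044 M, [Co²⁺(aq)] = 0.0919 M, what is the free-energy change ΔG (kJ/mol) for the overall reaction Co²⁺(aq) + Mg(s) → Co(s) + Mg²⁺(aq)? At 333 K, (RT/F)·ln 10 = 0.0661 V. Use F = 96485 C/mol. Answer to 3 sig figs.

E°cell = −0.283 − (−2.369) = +2.086 V; the balanced reaction transfers n = 2 electrons.
Q = [Mg²⁺(aq)] / [Co²⁺(aq)] = 0.479, so log Q = −0.320 and E = +2.086 − (0.0661/2)(−0.320) = +2.0966 V.
ΔG = −nFE = −(2)(96485)(+2.0966) J/mol = −405 kJ/mol.

−405 kJ/mol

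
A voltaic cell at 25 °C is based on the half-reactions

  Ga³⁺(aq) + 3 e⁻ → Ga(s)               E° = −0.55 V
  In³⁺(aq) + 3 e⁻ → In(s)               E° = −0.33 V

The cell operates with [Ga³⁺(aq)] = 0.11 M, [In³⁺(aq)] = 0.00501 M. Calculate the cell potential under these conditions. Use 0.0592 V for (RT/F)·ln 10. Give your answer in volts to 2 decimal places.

+0.19 V

The In³⁺/In couple has the more positive E°, so it is the cathode; Ga³⁺/Ga is the anode.
E°cell = E°cat − E°an = −0.33 − (−0.55) = +0.22 V; n = 3.
For the overall reaction In³⁺(aq) + Ga(s) → In(s) + Ga³⁺(aq), Q = [Ga³⁺(aq)] / [In³⁺(aq)] = 22, giving log Q = 1.342.
By the Nernst equation, E = +0.22 − (0.0592/3)·(1.342) = +0.19 V.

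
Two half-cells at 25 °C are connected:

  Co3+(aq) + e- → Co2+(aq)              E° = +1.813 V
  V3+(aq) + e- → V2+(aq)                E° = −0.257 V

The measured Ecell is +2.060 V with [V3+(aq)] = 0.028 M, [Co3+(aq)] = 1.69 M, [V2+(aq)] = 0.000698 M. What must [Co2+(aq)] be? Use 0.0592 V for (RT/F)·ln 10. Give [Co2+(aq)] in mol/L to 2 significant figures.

The Co³⁺/Co²⁺ couple has the larger reduction potential, so it is the cathode: E°cell = +1.813 − (−0.257) = +2.070 V and n = 1.
Since E = E° − (0.0592/n)·log Q, log Q = n(E° − E)/0.0592 = 0.169.
For Co3+(aq) + V2+(aq) → Co2+(aq) + V3+(aq), the reaction quotient is Q = ([Co2+(aq)]·[V3+(aq)]) / ([Co3+(aq)]·[V2+(aq)]).
Isolating [Co2+(aq)] in Q = 10^{0.169} yields log [Co2+(aq)] = −1.206, i.e. 0.062 M.

0.062 M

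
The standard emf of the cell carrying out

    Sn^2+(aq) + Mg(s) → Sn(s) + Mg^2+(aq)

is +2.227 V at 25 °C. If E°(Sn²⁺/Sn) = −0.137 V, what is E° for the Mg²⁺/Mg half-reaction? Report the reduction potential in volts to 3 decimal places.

−2.364 V

In the reaction as written the Sn²⁺/Sn couple is reduced (cathode) and Mg²⁺/Mg is oxidized (anode), so E°cell = E°(Sn²⁺/Sn) − E°(Mg²⁺/Mg).
E°(Mg²⁺/Mg) = E°(cathode) − E°cell = −0.137 − (+2.227) = −2.364 V.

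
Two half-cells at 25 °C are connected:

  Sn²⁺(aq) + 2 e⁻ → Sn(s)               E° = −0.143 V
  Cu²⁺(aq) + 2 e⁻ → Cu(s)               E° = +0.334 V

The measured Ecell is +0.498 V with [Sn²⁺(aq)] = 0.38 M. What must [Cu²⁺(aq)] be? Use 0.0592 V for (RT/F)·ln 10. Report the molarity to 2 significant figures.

1.9 M

The Cu²⁺/Cu couple has the larger reduction potential, so it is the cathode: E°cell = +0.334 − (−0.143) = +0.477 V and n = 2.
Since E = E° − (0.0592/n)·log Q, log Q = n(E° − E)/0.0592 = −0.709.
Balancing electrons gives Cu²⁺(aq) + Sn(s) → Cu(s) + Sn²⁺(aq); thus Q = [Sn²⁺(aq)] / [Cu²⁺(aq)].
Isolating [Cu²⁺(aq)] in Q = 10^{−0.709} yields log [Cu²⁺(aq)] = 0.289, i.e. 1.9 M.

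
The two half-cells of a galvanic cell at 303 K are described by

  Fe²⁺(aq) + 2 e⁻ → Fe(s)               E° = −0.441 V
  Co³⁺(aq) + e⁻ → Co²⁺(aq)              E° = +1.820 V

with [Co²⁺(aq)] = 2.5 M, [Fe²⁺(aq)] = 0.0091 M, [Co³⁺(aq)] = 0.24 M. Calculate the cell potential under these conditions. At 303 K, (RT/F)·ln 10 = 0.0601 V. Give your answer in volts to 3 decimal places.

+2.261 V

Co³⁺/Co²⁺ is reduced (cathode, E° = +1.820 V) and Fe²⁺/Fe is oxidized (anode).
The standard potential is +1.820 − (−0.441) = +2.261 V and the balanced reaction transfers n = 2 electrons.
The balanced reaction is 2 Co³⁺(aq) + Fe(s) → 2 Co²⁺(aq) + Fe²⁺(aq), so Q = ([Co²⁺(aq)]^2·[Fe²⁺(aq)]) / [Co³⁺(aq)]^2 = 0.987 and log Q = −0.006.
By the Nernst equation, E = +2.261 − (0.0601/2)·(−0.006) = +2.261 V.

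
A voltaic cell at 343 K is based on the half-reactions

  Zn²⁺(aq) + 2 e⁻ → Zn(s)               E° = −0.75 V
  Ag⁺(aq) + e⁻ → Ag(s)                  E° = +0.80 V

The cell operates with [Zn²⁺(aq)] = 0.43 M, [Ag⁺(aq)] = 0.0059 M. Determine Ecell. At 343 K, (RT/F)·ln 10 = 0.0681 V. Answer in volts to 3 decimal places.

+1.411 V

Ag⁺/Ag is reduced (cathode, E° = +0.80 V) and Zn²⁺/Zn is oxidized (anode).
E°cell = E°cat − E°an = +0.80 − (−0.75) = +1.55 V; n = 2.
The balanced reaction is 2 Ag⁺(aq) + Zn(s) → 2 Ag(s) + Zn²⁺(aq), so Q = [Zn²⁺(aq)] / [Ag⁺(aq)]^2 = 1.24×10^4 and log Q = 4.092.
Applying E = E° − (RT ln10/nF)·log Q gives +1.55 − (0.0681/2)(4.092) = +1.411 V.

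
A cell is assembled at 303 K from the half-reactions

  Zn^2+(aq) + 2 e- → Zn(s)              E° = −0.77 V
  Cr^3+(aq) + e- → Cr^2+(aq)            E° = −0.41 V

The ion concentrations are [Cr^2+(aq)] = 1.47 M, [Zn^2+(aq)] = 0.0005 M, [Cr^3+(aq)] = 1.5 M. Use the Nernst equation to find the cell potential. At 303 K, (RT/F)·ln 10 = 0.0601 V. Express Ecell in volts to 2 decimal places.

+0.46 V

Cr³⁺/Cr²⁺ is reduced (cathode, E° = −0.41 V) and Zn²⁺/Zn is oxidized (anode).
E°cell = E°cat − E°an = −0.41 − (−0.77) = +0.36 V; n = 2.
Balancing gives 2 Cr^3+(aq) + Zn(s) → 2 Cr^2+(aq) + Zn^2+(aq); hence Q = ([Cr^2+(aq)]^2·[Zn^2+(aq)]) / [Cr^3+(aq)]^2 = 0.00048 (log Q = −3.319).
By the Nernst equation, E = +0.36 − (0.0601/2)·(−3.319) = +0.46 V.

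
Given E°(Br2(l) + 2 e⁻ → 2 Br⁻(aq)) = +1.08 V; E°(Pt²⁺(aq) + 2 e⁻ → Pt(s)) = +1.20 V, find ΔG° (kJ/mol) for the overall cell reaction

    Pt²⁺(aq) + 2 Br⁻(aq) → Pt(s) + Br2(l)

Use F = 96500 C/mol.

In the reaction as written Pt²⁺(aq) is reduced, so the Pt²⁺/Pt couple is the cathode and Br₂/Br⁻ is the anode.
E°cell = +1.20 − (+1.08) = +0.12 V; balancing electrons gives n = 2.
ΔG° = −nFE°cell = −(2)(96500)(+0.12) J/mol = −23.2 kJ/mol.

−23.2 kJ/mol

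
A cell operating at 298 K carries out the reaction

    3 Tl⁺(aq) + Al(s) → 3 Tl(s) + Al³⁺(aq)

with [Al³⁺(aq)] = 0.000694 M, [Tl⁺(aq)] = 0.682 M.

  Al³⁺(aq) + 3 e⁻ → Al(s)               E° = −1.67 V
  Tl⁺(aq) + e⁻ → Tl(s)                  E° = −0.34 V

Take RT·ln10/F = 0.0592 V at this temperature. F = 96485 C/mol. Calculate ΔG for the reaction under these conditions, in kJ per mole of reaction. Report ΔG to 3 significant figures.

−400 kJ/mol

E°cell = −0.34 − (−1.67) = +1.33 V; the balanced reaction transfers n = 3 electrons.
The reaction quotient is [Al³⁺(aq)] / [Tl⁺(aq)]^3 = 0.00219; by Nernst, E = +1.33 − (0.0592/3)(−2.660) = +1.3825 V.
ΔG = −nFE = −(3)(96485)(+1.3825) J/mol = −400 kJ/mol.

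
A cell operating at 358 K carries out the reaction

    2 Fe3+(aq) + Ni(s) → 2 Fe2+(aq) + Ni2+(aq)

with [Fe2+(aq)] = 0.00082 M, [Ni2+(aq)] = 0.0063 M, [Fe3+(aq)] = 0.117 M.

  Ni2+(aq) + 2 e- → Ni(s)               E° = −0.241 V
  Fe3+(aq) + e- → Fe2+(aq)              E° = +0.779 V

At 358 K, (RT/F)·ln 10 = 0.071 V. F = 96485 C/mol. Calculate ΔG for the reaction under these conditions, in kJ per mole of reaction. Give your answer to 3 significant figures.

With Fe³⁺/Fe²⁺ reduced at the cathode, E°cell = +0.779 − (−0.241) = +1.020 V and n = 2.
The reaction quotient is ([Fe2+(aq)]^2·[Ni2+(aq)]) / [Fe3+(aq)]^2 = 3.09×10^−7; by Nernst, E = +1.020 − (0.071/2)(−6.509) = +1.2511 V.
Finally ΔG = −nFE = −(2)(96485 C/mol)(+1.2511 V) = −241 kJ/mol.

−241 kJ/mol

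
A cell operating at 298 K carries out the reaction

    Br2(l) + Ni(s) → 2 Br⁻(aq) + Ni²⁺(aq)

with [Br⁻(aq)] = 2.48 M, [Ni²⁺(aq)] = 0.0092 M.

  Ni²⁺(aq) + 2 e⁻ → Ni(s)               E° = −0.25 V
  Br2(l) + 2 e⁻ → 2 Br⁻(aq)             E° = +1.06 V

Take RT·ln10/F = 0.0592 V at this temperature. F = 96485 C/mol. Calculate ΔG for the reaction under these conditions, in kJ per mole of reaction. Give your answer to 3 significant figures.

With Br₂/Br⁻ reduced at the cathode, E°cell = +1.06 − (−0.25) = +1.31 V and n = 2.
Here Q = [Br⁻(aq)]^2·[Ni²⁺(aq)] = 0.0566 (log Q = −1.247), giving E = +1.31 − (0.0592/2)·(−1.247) = +1.3469 V.
Finally ΔG = −nFE = −(2)(96485 C/mol)(+1.3469 V) = −260 kJ/mol.

−260 kJ/mol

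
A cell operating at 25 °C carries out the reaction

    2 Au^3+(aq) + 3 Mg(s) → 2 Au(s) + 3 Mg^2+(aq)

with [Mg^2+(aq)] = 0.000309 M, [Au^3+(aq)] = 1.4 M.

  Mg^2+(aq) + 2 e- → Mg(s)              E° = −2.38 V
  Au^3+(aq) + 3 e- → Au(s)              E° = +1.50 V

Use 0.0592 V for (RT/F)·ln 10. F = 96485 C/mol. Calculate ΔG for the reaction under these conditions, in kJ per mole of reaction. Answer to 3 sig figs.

The standard cell potential is +1.50 − (−2.38) = +3.88 V, with n = 6 electrons in the balanced equation.
Q = [Mg^2+(aq)]^3 / [Au^3+(aq)]^2 = 1.51×10^−11, so log Q = −10.822 and E = +3.88 − (0.0592/6)(−10.822) = +3.9868 V.
Then ΔG = −nFE = −6 × 96485 × +3.9868 J/mol = −2310 kJ/mol.

−2310 kJ/mol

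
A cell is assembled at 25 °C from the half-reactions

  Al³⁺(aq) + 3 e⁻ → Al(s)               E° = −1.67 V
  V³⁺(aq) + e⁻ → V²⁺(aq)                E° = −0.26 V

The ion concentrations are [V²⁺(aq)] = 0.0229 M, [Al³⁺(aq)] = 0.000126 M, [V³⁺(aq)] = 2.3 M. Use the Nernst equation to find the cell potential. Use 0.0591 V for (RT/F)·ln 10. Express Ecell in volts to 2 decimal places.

Since E°(V³⁺/V²⁺) > E°(Al³⁺/Al), V³⁺/V²⁺ serves as the cathode.
E°cell = E°cat − E°an = −0.26 − (−1.67) = +1.41 V; n = 3.
Balancing gives 3 V³⁺(aq) + Al(s) → 3 V²⁺(aq) + Al³⁺(aq); hence Q = ([V²⁺(aq)]^3·[Al³⁺(aq)]) / [V³⁺(aq)]^3 = 1.24×10^−10 (log Q = −9.905).
Applying E = E° − (RT ln10/nF)·log Q gives +1.41 − (0.0591/3)(−9.905) = +1.61 V.

+1.61 V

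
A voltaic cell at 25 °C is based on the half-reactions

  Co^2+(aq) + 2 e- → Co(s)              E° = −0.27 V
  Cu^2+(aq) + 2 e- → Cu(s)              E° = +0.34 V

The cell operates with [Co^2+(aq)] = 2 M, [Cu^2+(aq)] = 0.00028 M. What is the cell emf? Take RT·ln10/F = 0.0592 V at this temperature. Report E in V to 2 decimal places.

Cu²⁺/Cu is reduced (cathode, E° = +0.34 V) and Co²⁺/Co is oxidized (anode).
E°cell = E°cat − E°an = +0.34 − (−0.27) = +0.61 V; n = 2.
The balanced reaction is Cu^2+(aq) + Co(s) → Cu(s) + Co^2+(aq), so Q = [Co^2+(aq)] / [Cu^2+(aq)] = 7.14×10^3 and log Q = 3.854.
By the Nernst equation, E = +0.61 − (0.0592/2)·(3.854) = +0.50 V.

+0.50 V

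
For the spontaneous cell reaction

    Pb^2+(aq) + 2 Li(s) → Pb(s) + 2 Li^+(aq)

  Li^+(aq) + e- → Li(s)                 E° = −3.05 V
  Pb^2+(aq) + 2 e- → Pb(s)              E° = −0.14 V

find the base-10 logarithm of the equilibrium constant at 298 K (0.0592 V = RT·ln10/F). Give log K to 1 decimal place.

The Pb²⁺/Pb couple is reduced (cathode); E°cell = −0.14 − (−3.05) = +2.91 V with n = 2.
At equilibrium E = 0, so log K = nE°cell / 0.0592 = (2)(+2.91) / 0.0592 = 98.3.

log K = 98.3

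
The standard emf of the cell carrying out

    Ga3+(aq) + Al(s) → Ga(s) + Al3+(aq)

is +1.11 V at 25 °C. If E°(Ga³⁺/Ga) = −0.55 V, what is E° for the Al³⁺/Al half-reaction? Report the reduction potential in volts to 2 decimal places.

−1.66 V

In the reaction as written the Ga³⁺/Ga couple is reduced (cathode) and Al³⁺/Al is oxidized (anode), so E°cell = E°(Ga³⁺/Ga) − E°(Al³⁺/Al).
E°(Al³⁺/Al) = E°(cathode) − E°cell = −0.55 − (+1.11) = −1.66 V.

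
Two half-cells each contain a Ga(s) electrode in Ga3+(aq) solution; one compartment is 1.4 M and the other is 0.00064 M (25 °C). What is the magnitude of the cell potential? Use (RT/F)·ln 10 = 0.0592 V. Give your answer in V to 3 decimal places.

0.066 V

For a concentration cell E°cell = 0, since both electrodes use the same couple.
The compartment with the higher Ga3+(aq) concentration (1.4 M) acts as the cathode; ions are reduced there and produced at the dilute (0.00064 M) anode.
With n = 3, Ecell = −(0.0592/3)·log([dilute]/[conc]) = −(0.0592/3)·log(0.00064/1.4) = +0.066 V.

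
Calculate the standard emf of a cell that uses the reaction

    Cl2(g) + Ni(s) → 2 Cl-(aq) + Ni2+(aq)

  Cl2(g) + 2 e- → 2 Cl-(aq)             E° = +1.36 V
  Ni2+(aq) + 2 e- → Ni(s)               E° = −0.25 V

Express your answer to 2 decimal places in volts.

In the reaction as written, Cl2(g) is reduced (cathode) and Ni2+(aq) is produced by oxidation at the anode.
E°cell = E°(cathode) − E°(anode) = +1.36 − (−0.25) = +1.61 V.
The positive value indicates the reaction is spontaneous as written.

+1.61 V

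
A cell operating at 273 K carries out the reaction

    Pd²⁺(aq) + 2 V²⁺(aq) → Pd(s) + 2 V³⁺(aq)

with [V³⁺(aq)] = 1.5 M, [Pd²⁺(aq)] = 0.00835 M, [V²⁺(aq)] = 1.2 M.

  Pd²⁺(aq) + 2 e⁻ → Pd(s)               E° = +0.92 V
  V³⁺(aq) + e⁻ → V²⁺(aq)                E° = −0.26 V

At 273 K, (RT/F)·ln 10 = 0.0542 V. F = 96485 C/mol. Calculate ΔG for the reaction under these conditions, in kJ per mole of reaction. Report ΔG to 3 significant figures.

−216 kJ/mol

The standard cell potential is +0.92 − (−0.26) = +1.18 V, with n = 2 electrons in the balanced equation.
The reaction quotient is [V³⁺(aq)]^2 / ([Pd²⁺(aq)]·[V²⁺(aq)]^2) = 187; by Nernst, E = +1.18 − (0.0542/2)(2.272) = +1.1184 V.
Then ΔG = −nFE = −2 × 96485 × +1.1184 J/mol = −216 kJ/mol.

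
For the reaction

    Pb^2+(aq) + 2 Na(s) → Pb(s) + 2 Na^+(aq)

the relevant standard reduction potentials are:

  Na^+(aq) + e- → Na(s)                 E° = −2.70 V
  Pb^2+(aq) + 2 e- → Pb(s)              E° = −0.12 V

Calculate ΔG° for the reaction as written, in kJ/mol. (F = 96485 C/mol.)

In the reaction as written Pb^2+(aq) is reduced, so the Pb²⁺/Pb couple is the cathode and Na⁺/Na is the anode.
E°cell = −0.12 − (−2.70) = +2.58 V; balancing electrons gives n = 2.
ΔG° = −nFE°cell = −(2)(96485)(+2.58) J/mol = −498 kJ/mol.

−498 kJ/mol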